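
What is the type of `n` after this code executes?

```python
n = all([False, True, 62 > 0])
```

all() returns bool

bool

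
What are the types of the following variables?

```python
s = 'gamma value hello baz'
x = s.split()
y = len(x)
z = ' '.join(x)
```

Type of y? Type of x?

len() returns int; str.split() returns list

int, list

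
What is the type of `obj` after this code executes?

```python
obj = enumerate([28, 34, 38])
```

enumerate() returns an enumerate iterator object

enumerate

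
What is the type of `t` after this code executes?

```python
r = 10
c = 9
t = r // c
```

int // int returns int (10 // 9 = 1)

int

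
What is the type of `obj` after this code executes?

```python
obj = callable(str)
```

callable() returns bool

bool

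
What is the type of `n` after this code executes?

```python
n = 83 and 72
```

'and' returns the last value when all truthy (72, which is int)

int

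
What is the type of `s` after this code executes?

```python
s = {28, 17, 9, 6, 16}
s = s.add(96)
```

set.add() returns None (mutates in place)

NoneType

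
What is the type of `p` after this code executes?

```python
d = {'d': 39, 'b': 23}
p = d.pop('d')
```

dict.pop() returns the value (int)

int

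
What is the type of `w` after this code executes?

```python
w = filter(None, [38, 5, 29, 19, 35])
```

filter() returns a filter iterator object

filter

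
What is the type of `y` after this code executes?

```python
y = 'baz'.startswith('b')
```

str.startswith() returns bool

bool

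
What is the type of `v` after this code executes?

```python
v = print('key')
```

print() returns None

NoneType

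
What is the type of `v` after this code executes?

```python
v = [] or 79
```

'or' returns first truthy value (79, which is int)

int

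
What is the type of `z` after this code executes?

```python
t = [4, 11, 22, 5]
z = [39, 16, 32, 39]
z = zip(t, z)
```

zip() returns a zip iterator object

zip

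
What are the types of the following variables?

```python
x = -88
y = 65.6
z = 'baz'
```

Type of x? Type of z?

x is int; z is str

int, str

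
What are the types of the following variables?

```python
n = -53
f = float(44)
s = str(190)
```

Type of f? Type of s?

f is float; s is str

float, str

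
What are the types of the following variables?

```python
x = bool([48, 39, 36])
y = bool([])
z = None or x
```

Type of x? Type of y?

bool() returns bool; bool() returns bool

bool, bool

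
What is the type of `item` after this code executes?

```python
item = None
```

None has type NoneType

NoneType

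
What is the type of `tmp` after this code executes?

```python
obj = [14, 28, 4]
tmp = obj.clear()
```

list.clear() returns None

NoneType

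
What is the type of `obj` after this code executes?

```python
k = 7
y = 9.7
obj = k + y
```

int + float returns float (7 + 9.7 = 16.7)

float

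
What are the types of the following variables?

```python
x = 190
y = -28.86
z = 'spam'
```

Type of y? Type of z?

y is float; z is str

float, str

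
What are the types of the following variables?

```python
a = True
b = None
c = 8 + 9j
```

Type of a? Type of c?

a is bool; c is complex

bool, complex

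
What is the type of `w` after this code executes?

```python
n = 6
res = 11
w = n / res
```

int / int always returns float in Python 3 (6 / 11 = 0.545455)

float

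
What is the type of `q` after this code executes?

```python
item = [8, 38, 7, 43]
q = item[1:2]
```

Slicing a list always returns a list

list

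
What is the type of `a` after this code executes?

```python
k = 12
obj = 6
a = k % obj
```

int % int returns int (12 % 6 = 0)

int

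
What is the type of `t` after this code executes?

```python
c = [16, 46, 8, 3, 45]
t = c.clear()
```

list.clear() returns None

NoneType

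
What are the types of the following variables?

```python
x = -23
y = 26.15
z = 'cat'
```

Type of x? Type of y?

x is int; y is float

int, float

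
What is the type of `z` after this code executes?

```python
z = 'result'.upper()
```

str.upper() returns str

str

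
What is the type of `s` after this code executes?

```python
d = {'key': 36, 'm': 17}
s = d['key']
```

Accessing dict[str, int] with key 'key' returns int value 36

int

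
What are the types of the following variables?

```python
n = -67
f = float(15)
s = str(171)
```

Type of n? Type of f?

n is int; f is float

int, float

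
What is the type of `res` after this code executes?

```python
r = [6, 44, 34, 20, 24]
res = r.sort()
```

list.sort() returns None (sorts in place)

NoneType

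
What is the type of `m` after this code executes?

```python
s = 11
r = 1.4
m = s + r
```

int + float returns float (11 + 1.4 = 12.4)

float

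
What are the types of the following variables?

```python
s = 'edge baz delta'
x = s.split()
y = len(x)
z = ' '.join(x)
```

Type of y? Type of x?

len() returns int; str.split() returns list

int, list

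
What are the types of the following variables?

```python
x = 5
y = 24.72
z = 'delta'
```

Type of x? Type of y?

x is int; y is float

int, float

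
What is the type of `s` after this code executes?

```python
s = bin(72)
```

bin() returns str representation

str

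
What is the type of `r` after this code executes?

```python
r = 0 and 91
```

'and' returns the first falsy value (0, which is int)

int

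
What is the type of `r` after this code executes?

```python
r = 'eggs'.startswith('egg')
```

str.startswith() returns bool

bool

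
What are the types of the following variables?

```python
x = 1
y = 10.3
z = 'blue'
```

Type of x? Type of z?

x is int; z is str

int, str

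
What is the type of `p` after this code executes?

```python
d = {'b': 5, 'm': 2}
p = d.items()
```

dict.items() returns a dict_items view

dict_items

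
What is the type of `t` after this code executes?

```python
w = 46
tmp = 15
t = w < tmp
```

Comparison operators return bool

bool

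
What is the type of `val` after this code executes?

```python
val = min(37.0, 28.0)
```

min() of floats returns float

float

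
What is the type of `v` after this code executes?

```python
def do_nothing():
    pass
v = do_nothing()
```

A function with no return statement returns None

NoneType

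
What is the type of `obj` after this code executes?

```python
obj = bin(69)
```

bin() returns str representation

str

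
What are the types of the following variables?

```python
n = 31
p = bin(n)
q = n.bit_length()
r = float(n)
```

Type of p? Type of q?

bin() returns str; int.bit_length() returns int

str, int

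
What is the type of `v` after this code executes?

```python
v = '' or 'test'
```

'or' returns first truthy value ('test', which is str)

str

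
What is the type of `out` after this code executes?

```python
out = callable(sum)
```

callable() returns bool

bool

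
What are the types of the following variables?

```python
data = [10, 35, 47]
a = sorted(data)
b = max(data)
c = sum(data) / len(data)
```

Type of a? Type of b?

sorted() returns list; max of ints returns int

list, int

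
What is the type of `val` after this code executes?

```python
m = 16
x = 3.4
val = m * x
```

int * float returns float (16 * 3.4 = 54.4)

float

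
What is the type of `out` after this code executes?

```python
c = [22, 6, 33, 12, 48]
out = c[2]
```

Indexing a list of ints returns int (c[2] = 33)

int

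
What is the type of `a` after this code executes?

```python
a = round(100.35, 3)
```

round() with ndigits arg returns float

float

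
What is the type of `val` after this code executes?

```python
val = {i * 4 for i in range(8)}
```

A set comprehension {expr for x in iterable} produces a set

set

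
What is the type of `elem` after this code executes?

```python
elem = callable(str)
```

callable() returns bool

bool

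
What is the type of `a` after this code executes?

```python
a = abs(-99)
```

abs() of int returns int

int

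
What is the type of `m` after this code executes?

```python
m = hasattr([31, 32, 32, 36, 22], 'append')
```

hasattr() returns bool

bool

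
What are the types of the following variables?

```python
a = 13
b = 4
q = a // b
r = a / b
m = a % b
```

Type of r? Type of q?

int / int returns float; int // int returns int

float, int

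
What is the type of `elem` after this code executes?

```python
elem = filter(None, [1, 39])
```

filter() returns a filter iterator object

filter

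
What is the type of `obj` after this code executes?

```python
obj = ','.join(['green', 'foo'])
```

str.join() returns str

str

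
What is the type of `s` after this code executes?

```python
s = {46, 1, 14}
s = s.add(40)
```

set.add() returns None (mutates in place)

NoneType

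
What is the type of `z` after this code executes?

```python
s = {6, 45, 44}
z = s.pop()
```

Popping from a set of ints returns int

int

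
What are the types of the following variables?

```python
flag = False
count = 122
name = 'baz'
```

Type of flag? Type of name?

flag is bool; name is str

bool, str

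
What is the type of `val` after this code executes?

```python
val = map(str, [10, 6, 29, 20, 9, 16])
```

map() returns a map iterator object

map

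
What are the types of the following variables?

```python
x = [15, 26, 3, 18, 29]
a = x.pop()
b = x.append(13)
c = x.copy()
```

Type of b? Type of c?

list.append() returns None; list.copy() returns list

NoneType, list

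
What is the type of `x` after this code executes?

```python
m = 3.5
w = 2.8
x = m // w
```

float // float returns float (floor division preserves float type)

float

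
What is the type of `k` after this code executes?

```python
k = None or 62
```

'or' with None returns the other value (62, int)

int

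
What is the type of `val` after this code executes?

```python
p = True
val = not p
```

'not' always returns bool

bool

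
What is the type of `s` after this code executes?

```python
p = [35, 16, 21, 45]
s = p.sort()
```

list.sort() returns None (sorts in place)

NoneType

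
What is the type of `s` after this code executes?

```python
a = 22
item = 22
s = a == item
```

Equality comparison returns bool

bool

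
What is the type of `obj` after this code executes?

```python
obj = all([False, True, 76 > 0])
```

all() returns bool

bool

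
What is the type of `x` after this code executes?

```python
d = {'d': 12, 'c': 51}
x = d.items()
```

dict.items() returns a dict_items view

dict_items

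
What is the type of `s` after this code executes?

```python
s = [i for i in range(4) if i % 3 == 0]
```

A list comprehension [...] produces a list

list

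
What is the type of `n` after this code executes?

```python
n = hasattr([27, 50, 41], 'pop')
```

hasattr() returns bool

bool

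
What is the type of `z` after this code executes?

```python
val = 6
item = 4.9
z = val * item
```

int * float returns float (6 * 4.9 = 29.4)

float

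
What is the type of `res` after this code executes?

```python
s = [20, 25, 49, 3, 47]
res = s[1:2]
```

Slicing a list always returns a list

list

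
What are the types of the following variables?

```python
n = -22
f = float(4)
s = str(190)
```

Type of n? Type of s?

n is int; s is str

int, str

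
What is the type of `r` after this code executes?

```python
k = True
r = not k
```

'not' always returns bool

bool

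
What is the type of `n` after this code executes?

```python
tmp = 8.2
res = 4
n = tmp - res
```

float - int returns float (8.2 - 4 = 4.2)

float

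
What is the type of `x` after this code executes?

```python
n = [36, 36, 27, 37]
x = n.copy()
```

list.copy() returns list

list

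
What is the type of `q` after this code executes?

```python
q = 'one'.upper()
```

str.upper() returns str

str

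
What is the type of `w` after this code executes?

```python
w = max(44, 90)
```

max() of ints returns int

int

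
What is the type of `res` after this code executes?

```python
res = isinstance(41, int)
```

isinstance() returns bool

bool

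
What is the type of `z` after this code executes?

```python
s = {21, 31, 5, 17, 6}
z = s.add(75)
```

set.add() returns None (mutates in place)

NoneType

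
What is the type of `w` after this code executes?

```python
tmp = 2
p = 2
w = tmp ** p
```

int ** positive int returns int (2 ** 2 = 4)

int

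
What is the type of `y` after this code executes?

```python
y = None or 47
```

'or' with None returns the other value (47, int)

int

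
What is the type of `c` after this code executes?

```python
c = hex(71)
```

hex() returns str representation

str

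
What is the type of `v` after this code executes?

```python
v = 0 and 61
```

'and' returns the first falsy value (0, which is int)

int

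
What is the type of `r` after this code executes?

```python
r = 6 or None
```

'or' returns first truthy value (6, int)

int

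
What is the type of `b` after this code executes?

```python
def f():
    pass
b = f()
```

A function with no return statement returns None

NoneType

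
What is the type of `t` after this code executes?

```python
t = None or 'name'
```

'or' with None returns the other value ('name', str)

str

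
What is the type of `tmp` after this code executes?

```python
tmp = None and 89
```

'and' returns first falsy value (None)

NoneType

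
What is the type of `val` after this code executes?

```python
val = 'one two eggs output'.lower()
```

str.lower() returns str

str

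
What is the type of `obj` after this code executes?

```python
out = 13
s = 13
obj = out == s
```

Equality comparison returns bool

bool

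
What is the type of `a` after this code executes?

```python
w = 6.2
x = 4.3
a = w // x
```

float // float returns float (floor division preserves float type)

float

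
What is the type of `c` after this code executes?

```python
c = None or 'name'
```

'or' with None returns the other value ('name', str)

str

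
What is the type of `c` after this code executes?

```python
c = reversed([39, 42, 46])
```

reversed() on a list returns a list_reverseiterator

list_reverseiterator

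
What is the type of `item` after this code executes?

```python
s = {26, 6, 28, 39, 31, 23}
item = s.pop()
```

Popping from a set of ints returns int

int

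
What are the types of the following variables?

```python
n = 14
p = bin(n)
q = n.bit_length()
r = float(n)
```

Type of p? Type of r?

bin() returns str; float() returns float

str, float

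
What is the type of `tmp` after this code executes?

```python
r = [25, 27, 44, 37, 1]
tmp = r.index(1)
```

list.index() returns int

int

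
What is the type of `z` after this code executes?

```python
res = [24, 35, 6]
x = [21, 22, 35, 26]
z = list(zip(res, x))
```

list(zip(...)) returns a list of tuples

list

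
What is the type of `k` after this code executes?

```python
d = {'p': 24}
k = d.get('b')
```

dict.get() returns None when key 'b' is not found and no default given

NoneType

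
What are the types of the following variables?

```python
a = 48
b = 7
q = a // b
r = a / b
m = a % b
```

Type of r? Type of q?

int / int returns float; int // int returns int

float, int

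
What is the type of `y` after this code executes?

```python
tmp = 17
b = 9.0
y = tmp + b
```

int + float returns float (17 + 9.0 = 26.0)

float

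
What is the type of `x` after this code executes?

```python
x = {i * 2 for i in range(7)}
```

A set comprehension {expr for x in iterable} produces a set

set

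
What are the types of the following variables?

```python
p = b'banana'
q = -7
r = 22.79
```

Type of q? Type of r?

q is int; r is float

int, float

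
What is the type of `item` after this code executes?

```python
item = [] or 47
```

'or' returns first truthy value (47, which is int)

int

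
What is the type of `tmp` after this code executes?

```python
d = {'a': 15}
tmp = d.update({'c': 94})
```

dict.update() returns None

NoneType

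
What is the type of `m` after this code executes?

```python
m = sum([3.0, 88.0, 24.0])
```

sum() of floats returns float

float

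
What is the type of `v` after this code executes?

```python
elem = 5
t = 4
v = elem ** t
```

int ** positive int returns int (5 ** 4 = 625)

int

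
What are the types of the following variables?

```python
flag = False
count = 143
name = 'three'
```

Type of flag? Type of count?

flag is bool; count is int

bool, int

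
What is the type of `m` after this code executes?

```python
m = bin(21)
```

bin() returns str representation

str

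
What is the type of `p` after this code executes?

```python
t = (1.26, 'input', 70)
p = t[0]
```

Index 0 of tuple is 1.26 which is float

float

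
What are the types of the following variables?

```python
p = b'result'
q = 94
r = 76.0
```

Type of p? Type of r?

p is bytes; r is float

bytes, float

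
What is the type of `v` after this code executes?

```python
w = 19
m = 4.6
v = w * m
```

int * float returns float (19 * 4.6 = 87.4)

float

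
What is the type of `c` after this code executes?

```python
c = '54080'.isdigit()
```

str.isdigit() returns bool

bool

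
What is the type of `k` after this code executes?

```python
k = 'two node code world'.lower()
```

str.lower() returns str

str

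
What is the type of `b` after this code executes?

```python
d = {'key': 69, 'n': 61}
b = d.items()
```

dict.items() returns a dict_items view

dict_items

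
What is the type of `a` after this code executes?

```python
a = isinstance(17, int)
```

isinstance() returns bool

bool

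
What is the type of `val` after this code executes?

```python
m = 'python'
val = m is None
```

'is' comparison returns bool

bool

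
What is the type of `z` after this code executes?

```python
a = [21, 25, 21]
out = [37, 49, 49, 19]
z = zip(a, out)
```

zip() returns a zip iterator object

zip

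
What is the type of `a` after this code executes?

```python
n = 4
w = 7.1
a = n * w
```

int * float returns float (4 * 7.1 = 28.4)

float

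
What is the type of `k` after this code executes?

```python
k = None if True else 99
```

Ternary: condition is True, if branch (None) taken → NoneType

NoneType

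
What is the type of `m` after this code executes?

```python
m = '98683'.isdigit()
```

str.isdigit() returns bool

bool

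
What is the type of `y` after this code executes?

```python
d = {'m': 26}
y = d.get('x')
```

dict.get() returns None when key 'x' is not found and no default given

NoneType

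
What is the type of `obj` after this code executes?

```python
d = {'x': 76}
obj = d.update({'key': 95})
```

dict.update() returns None

NoneType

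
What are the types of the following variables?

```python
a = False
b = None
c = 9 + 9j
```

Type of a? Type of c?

a is bool; c is complex

bool, complex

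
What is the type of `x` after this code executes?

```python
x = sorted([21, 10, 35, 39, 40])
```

sorted() always returns list

list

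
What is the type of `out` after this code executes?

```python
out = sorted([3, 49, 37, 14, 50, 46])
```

sorted() always returns list

list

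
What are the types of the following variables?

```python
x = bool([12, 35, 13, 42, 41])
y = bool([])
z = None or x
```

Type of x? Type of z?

bool() returns bool; None or <bool> returns the bool

bool, bool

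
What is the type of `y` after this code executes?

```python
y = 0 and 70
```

'and' returns the first falsy value (0, which is int)

int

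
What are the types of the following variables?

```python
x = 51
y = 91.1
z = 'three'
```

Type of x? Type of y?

x is int; y is float

int, float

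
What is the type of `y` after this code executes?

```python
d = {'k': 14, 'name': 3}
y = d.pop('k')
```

dict.pop() returns the value (int)

int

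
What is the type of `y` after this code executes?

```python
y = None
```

None has type NoneType

NoneType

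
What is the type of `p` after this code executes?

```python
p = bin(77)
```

bin() returns str representation

str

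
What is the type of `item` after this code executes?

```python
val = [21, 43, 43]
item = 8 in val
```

'in' operator returns bool

bool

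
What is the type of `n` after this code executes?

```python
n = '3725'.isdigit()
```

str.isdigit() returns bool

bool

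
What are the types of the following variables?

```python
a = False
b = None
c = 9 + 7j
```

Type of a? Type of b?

a is bool; b is NoneType

bool, NoneType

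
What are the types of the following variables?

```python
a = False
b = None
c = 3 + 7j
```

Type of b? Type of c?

b is NoneType; c is complex

NoneType, complex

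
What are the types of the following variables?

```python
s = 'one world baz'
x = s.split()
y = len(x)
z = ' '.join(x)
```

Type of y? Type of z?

len() returns int; str.join() returns str

int, str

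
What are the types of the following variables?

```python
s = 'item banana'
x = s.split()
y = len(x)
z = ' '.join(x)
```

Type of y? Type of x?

len() returns int; str.split() returns list

int, list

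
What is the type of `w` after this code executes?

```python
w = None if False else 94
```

Ternary: condition is False, else branch (94) taken → int

int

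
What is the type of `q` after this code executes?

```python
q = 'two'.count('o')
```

str.count() returns int

int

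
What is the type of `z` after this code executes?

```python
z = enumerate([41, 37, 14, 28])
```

enumerate() returns an enumerate iterator object

enumerate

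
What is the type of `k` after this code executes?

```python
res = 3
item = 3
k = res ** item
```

int ** positive int returns int (3 ** 3 = 27)

int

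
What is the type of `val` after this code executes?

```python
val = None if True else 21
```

Ternary: condition is True, if branch (None) taken → NoneType

NoneType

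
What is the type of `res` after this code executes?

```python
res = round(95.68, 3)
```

round() with ndigits arg returns float

float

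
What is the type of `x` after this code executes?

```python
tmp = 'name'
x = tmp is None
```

'is' comparison returns bool

bool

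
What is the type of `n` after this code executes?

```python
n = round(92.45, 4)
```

round() with ndigits arg returns float

float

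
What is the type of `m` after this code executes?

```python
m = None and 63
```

'and' returns first falsy value (None)

NoneType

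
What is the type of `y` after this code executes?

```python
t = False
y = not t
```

'not' always returns bool

bool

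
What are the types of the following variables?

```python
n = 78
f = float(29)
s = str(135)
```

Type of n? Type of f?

n is int; f is float

int, float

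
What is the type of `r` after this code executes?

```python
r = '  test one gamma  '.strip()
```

str.strip() returns str

str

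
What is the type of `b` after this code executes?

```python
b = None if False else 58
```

Ternary: condition is False, else branch (58) taken → int

int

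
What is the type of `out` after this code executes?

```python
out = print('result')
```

print() returns None

NoneType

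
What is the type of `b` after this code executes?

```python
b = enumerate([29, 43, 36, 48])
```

enumerate() returns an enumerate iterator object

enumerate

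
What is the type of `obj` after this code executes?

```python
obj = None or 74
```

'or' with None returns the other value (74, int)

int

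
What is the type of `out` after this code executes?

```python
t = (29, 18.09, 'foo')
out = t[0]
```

Index 0 of tuple is 29 which is int

int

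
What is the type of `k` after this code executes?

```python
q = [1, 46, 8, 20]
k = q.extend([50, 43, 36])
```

list.extend() returns None

NoneType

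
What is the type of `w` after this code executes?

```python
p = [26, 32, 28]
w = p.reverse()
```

list.reverse() returns None

NoneType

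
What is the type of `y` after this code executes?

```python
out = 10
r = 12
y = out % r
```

int % int returns int (10 % 12 = 10)

int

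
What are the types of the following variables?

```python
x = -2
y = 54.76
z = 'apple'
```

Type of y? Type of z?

y is float; z is str

float, str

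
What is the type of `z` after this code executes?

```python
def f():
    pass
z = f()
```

A function with no return statement returns None

NoneType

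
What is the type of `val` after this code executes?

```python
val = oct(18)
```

oct() returns str representation

str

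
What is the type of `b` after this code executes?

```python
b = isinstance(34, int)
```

isinstance() returns bool

bool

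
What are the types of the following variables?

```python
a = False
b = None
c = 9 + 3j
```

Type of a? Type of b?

a is bool; b is NoneType

bool, NoneType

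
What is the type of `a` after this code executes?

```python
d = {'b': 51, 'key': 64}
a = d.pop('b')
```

dict.pop() returns the value (int)

int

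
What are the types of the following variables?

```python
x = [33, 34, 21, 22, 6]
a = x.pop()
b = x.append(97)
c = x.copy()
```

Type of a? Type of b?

list.pop() returns the element (int); list.append() returns None

int, NoneType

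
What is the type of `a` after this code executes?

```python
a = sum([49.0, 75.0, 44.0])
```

sum() of floats returns float

float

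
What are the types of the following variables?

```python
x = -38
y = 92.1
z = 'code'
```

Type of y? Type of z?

y is float; z is str

float, str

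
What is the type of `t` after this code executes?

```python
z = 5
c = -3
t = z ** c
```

int ** negative int returns float

float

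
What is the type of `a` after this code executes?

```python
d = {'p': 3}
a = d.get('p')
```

dict.get() returns the value (int) when key is found

int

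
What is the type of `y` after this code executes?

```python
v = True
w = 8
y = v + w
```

bool + int returns int (True is 1, so 1 + 8 = 9)

int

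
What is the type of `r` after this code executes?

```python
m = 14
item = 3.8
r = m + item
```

int + float returns float (14 + 3.8 = 17.8)

float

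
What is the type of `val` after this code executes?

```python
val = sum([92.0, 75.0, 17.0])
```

sum() of floats returns float

float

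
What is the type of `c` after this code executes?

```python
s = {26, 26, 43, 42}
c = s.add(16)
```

set.add() returns None (mutates in place)

NoneType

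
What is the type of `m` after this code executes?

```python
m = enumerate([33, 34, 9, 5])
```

enumerate() returns an enumerate iterator object

enumerate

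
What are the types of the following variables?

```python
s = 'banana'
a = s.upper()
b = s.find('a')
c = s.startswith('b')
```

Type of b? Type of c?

str.find() returns int; str.startswith() returns bool

int, bool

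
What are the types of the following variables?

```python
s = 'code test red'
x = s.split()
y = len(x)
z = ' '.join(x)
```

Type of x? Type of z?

str.split() returns list; str.join() returns str

list, str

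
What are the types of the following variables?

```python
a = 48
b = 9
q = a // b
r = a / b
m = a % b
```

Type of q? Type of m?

int // int returns int; int % int returns int

int, int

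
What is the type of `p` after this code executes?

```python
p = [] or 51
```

'or' returns first truthy value (51, which is int)

int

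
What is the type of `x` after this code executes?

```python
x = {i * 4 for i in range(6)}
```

A set comprehension {expr for x in iterable} produces a set

set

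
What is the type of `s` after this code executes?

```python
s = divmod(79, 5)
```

divmod() returns a tuple (quotient, remainder)

tuple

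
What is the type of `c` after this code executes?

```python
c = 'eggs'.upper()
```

str.upper() returns str

str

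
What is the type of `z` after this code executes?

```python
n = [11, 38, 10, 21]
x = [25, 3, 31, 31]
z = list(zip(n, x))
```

list(zip(...)) returns a list of tuples

list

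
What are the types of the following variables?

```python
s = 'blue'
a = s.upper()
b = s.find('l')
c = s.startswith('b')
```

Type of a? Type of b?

str.upper() returns str; str.find() returns int

str, int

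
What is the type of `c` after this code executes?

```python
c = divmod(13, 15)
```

divmod() returns a tuple (quotient, remainder)

tuple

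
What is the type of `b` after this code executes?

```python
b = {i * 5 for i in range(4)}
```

A set comprehension {expr for x in iterable} produces a set

set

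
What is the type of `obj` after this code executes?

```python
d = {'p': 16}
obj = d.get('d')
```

dict.get() returns None when key 'd' is not found and no default given

NoneType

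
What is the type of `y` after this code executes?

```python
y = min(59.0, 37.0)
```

min() of floats returns float

float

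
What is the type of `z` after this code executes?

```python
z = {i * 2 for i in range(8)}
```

A set comprehension {expr for x in iterable} produces a set

set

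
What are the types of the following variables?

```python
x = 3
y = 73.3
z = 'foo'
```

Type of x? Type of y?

x is int; y is float

int, float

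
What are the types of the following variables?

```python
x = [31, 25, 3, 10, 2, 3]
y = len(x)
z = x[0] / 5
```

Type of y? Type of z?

len() returns int; int / int returns float

int, float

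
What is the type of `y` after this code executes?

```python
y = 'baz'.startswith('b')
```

str.startswith() returns bool

bool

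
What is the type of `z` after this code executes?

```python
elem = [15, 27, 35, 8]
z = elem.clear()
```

list.clear() returns None

NoneType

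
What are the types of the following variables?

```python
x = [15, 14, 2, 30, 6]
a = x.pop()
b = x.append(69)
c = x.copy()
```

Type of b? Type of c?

list.append() returns None; list.copy() returns list

NoneType, list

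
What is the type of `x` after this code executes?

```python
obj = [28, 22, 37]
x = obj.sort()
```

list.sort() returns None (sorts in place)

NoneType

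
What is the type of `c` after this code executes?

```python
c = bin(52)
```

bin() returns str representation

str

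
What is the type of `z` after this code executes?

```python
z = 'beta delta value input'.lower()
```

str.lower() returns str

str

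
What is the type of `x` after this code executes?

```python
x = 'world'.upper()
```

str.upper() returns str

str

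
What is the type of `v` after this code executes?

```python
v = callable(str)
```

callable() returns bool

bool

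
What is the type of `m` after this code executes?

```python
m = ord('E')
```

ord() returns int (Unicode code point)

int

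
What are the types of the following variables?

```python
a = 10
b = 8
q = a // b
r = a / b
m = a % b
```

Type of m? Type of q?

int % int returns int; int // int returns int

int, int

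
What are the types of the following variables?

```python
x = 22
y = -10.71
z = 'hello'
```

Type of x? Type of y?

x is int; y is float

int, float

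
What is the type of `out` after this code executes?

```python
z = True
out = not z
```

'not' always returns bool

bool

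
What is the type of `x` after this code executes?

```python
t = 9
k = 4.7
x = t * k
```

int * float returns float (9 * 4.7 = 42.3)

float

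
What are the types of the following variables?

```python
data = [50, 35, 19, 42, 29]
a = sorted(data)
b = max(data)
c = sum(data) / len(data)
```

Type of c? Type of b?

int / int returns float; max of ints returns int

float, int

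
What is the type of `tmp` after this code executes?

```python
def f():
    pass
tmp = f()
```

A function with no return statement returns None

NoneType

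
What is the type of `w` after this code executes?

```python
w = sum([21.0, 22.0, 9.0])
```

sum() of floats returns float

float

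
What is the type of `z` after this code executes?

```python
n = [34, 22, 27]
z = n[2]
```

Indexing a list of ints returns int (n[2] = 27)

int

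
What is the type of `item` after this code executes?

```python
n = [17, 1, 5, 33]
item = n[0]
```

Indexing a list of ints returns int (n[0] = 17)

int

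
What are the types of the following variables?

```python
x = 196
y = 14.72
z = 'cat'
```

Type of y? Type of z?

y is float; z is str

float, str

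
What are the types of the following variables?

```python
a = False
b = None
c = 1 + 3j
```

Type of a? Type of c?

a is bool; c is complex

bool, complex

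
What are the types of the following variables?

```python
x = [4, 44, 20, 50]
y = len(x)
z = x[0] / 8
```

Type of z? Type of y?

int / int returns float; len() returns int

float, int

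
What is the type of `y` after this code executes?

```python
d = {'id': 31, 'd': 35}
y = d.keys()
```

.keys() returns a dict_keys view object

dict_keys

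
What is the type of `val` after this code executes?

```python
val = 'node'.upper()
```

str.upper() returns str

str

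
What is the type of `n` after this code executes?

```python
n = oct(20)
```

oct() returns str representation

str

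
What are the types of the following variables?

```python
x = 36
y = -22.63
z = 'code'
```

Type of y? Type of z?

y is float; z is str

float, str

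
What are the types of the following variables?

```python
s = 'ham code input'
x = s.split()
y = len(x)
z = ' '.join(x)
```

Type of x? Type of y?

str.split() returns list; len() returns int

list, int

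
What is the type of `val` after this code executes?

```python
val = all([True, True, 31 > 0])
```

all() returns bool

bool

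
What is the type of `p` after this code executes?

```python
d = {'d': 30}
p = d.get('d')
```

dict.get() returns the value (int) when key is found

int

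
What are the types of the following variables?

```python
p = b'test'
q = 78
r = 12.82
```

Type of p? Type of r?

p is bytes; r is float

bytes, float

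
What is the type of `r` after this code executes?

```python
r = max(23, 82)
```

max() of ints returns int

int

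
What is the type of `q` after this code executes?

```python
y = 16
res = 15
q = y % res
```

int % int returns int (16 % 15 = 1)

int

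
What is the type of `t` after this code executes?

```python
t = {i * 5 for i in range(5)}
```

A set comprehension {expr for x in iterable} produces a set

set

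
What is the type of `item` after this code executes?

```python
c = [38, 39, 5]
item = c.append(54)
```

list.append() returns None (mutates in place)

NoneType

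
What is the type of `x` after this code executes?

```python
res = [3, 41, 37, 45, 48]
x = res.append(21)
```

list.append() returns None (mutates in place)

NoneType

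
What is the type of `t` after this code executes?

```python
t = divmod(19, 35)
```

divmod() returns a tuple (quotient, remainder)

tuple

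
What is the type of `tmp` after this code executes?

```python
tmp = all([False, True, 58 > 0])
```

all() returns bool

bool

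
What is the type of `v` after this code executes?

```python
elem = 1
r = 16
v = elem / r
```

int / int always returns float in Python 3 (1 / 16 = 0.0625)

float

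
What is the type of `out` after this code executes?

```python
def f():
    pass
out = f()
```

A function with no return statement returns None

NoneType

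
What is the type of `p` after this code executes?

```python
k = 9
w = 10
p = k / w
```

int / int always returns float in Python 3 (9 / 10 = 0.9)

float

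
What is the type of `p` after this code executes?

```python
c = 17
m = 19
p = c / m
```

int / int always returns float in Python 3 (17 / 19 = 0.894737)

float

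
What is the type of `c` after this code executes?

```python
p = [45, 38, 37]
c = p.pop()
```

list.pop() returns the popped element (int here)

int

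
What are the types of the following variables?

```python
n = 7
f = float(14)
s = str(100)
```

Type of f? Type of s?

f is float; s is str

float, str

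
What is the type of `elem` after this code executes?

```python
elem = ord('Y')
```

ord() returns int (Unicode code point)

int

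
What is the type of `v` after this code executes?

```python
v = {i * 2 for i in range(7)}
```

A set comprehension {expr for x in iterable} produces a set

set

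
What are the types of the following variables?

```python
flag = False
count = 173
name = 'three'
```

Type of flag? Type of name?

flag is bool; name is str

bool, str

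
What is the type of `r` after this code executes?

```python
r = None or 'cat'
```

'or' with None returns the other value ('cat', str)

str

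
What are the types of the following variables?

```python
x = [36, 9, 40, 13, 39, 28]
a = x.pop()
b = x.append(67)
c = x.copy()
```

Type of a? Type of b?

list.pop() returns the element (int); list.append() returns None

int, NoneType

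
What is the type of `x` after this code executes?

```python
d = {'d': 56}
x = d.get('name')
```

dict.get() returns None when key 'name' is not found and no default given

NoneType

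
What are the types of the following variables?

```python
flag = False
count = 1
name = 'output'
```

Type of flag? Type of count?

flag is bool; count is int

bool, int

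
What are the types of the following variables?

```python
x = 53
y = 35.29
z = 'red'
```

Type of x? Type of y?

x is int; y is float

int, float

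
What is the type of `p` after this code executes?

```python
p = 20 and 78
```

'and' returns the last value when all truthy (78, which is int)

int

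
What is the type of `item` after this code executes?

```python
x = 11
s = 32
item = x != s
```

Comparison operators return bool

bool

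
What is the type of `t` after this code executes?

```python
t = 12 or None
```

'or' returns first truthy value (12, int)

int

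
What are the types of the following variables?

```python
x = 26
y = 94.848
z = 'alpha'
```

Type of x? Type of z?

x is int; z is str

int, str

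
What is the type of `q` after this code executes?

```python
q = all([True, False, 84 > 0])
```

all() returns bool

bool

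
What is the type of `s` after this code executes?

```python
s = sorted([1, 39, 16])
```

sorted() always returns list

list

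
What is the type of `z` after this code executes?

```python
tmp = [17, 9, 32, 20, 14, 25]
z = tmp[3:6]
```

Slicing a list always returns a list

list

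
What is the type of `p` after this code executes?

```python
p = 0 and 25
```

'and' returns the first falsy value (0, which is int)

int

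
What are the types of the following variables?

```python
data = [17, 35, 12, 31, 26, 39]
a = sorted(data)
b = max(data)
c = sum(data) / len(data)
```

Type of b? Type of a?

max of ints returns int; sorted() returns list

int, list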